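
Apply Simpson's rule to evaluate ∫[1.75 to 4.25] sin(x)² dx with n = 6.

f(x) = sin(x)²
a = 1.75, b = 4.25, n = 6
h = (b - a)/n = 0.416667

Simpson's rule: (h/3)[f(x₀) + 4f(x₁) + 2f(x₂) + ... + f(xₙ)]

x_0 = 1.7500, f(x_0) = 0.968228, coefficient = 1
x_1 = 2.1667, f(x_1) = 0.685022, coefficient = 4
x_2 = 2.5833, f(x_2) = 0.280593, coefficient = 2
x_3 = 3.0000, f(x_3) = 0.019915, coefficient = 4
x_4 = 3.4167, f(x_4) = 0.073776, coefficient = 2
x_5 = 3.8333, f(x_5) = 0.406889, coefficient = 4
x_6 = 4.2500, f(x_6) = 0.801006, coefficient = 1

I ≈ (0.416667/3) × 6.925277 = 0.961844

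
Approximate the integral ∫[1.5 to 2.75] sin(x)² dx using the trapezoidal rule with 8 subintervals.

f(x) = sin(x)²
a = 1.5, b = 2.75, n = 8
h = (b - a)/n = 0.156250

Trapezoidal rule: (h/2)[f(x₀) + 2f(x₁) + 2f(x₂) + ... + f(xₙ)]

x_0 = 1.5000, f(x_0) = 0.994996, coefficient = 1
x_1 = 1.6562, f(x_1) = 0.992715, coefficient = 2
x_2 = 1.8125, f(x_2) = 0.942708, coefficient = 2
x_3 = 1.9688, f(x_3) = 0.849818, coefficient = 2
x_4 = 2.1250, f(x_4) = 0.723044, coefficient = 2
x_5 = 2.2812, f(x_5) = 0.574664, coefficient = 2
x_6 = 2.4375, f(x_6) = 0.419052, coefficient = 2
x_7 = 2.5938, f(x_7) = 0.271281, coefficient = 2
x_8 = 2.7500, f(x_8) = 0.145665, coefficient = 1

I ≈ (0.156250/2) × 10.687229 = 0.834940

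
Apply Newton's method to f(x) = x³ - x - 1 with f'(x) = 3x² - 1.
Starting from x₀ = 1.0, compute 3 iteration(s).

f(x) = x³ - x - 1
f'(x) = 3x² - 1
x₀ = 1.0

Newton-Raphson formula: x_{n+1} = x_n - f(x_n)/f'(x_n)

Iteration 1:
  f(1.000000) = -1.000000
  f'(1.000000) = 2.000000
  x_1 = 1.000000 - (-1.000000)/2.000000 = 1.500000
Iteration 2:
  f(1.500000) = 0.875000
  f'(1.500000) = 5.750000
  x_2 = 1.500000 - 0.875000/5.750000 = 1.347826
Iteration 3:
  f(1.347826) = 0.100682
  f'(1.347826) = 4.449905
  x_3 = 1.347826 - 0.100682/4.449905 = 1.325200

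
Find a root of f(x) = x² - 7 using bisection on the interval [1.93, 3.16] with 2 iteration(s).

f(x) = x² - 7
Initial interval: [1.93, 3.16]

Iteration 1:
  c_1 = (1.930000 + 3.160000)/2 = 2.545000
  f(c_1) = f(2.545000) = -0.522975
  f(a) × f(c) ≥ 0, new interval: [2.545000, 3.160000]
Iteration 2:
  c_2 = (2.545000 + 3.160000)/2 = 2.852500
  f(c_2) = f(2.852500) = 1.136756
  f(a) × f(c) < 0, new interval: [2.545000, 2.852500]

After 2 iteration(s), the approximation is c_2 = 2.852500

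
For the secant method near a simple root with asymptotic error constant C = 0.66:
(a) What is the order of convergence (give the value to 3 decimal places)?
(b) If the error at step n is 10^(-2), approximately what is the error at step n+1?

(a) Secant method has superlinear convergence with order φ = (1+√5)/2 ≈ 1.618.
    This means |e_{n+1}| ≈ C|e_n|^1.618.

(b) With |e_n| = 10^(-2) and C = 0.66:
    |e_{n+1}| ≈ 0.66 × (10^(-2))^1.618 = 0.66 × 10^(-3.24)

(a) ≈ 1.618 (golden ratio); (b) |e_{n+1}| ≈ 3.832e-04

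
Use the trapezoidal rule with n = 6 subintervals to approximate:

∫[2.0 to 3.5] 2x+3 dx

f(x) = 2x+3
a = 2.0, b = 3.5, n = 6
h = (b - a)/n = 0.250000

Trapezoidal rule: (h/2)[f(x₀) + 2f(x₁) + 2f(x₂) + ... + f(xₙ)]

x_0 = 2.0000, f(x_0) = 7.000000, coefficient = 1
x_1 = 2.2500, f(x_1) = 7.500000, coefficient = 2
x_2 = 2.5000, f(x_2) = 8.000000, coefficient = 2
x_3 = 2.7500, f(x_3) = 8.500000, coefficient = 2
x_4 = 3.0000, f(x_4) = 9.000000, coefficient = 2
x_5 = 3.2500, f(x_5) = 9.500000, coefficient = 2
x_6 = 3.5000, f(x_6) = 10.000000, coefficient = 1

I ≈ (0.250000/2) × 102.000000 = 12.750000
Exact value: 12.750000
Error: 0.000000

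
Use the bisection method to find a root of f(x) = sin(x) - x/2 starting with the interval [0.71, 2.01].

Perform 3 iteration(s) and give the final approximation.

f(x) = sin(x) - x/2
Initial interval: [0.71, 2.01]

Iteration 1:
  c_1 = (0.710000 + 2.010000)/2 = 1.360000
  f(c_1) = f(1.360000) = 0.297865
  f(a) × f(c) ≥ 0, new interval: [1.360000, 2.010000]
Iteration 2:
  c_2 = (1.360000 + 2.010000)/2 = 1.685000
  f(c_2) = f(1.685000) = 0.150986
  f(a) × f(c) ≥ 0, new interval: [1.685000, 2.010000]
Iteration 3:
  c_3 = (1.685000 + 2.010000)/2 = 1.847500
  f(c_3) = f(1.847500) = 0.038211
  f(a) × f(c) ≥ 0, new interval: [1.847500, 2.010000]

After 3 iteration(s), the approximation is c_3 = 1.847500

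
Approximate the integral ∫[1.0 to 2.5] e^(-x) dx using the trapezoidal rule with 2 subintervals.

f(x) = e^(-x)
a = 1.0, b = 2.5, n = 2
h = (b - a)/n = 0.750000

Trapezoidal rule: (h/2)[f(x₀) + 2f(x₁) + 2f(x₂) + ... + f(xₙ)]

x_0 = 1.0000, f(x_0) = 0.367879, coefficient = 1
x_1 = 1.7500, f(x_1) = 0.173774, coefficient = 2
x_2 = 2.5000, f(x_2) = 0.082085, coefficient = 1

I ≈ (0.750000/2) × 0.797512 = 0.299067
Exact value: 0.285794
Error: 0.013273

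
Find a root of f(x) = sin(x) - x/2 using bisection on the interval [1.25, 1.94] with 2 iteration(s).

f(x) = sin(x) - x/2
Initial interval: [1.25, 1.94]

Iteration 1:
  c_1 = (1.250000 + 1.940000)/2 = 1.595000
  f(c_1) = f(1.595000) = 0.202207
  f(a) × f(c) ≥ 0, new interval: [1.595000, 1.940000]
Iteration 2:
  c_2 = (1.595000 + 1.940000)/2 = 1.767500
  f(c_2) = f(1.767500) = 0.096966
  f(a) × f(c) ≥ 0, new interval: [1.767500, 1.940000]

After 2 iteration(s), the approximation is c_2 = 1.767500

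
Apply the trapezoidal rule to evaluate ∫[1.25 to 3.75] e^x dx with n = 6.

f(x) = e^x
a = 1.25, b = 3.75, n = 6
h = (b - a)/n = 0.416667

Trapezoidal rule: (h/2)[f(x₀) + 2f(x₁) + 2f(x₂) + ... + f(xₙ)]

x_0 = 1.2500, f(x_0) = 3.490343, coefficient = 1
x_1 = 1.6667, f(x_1) = 5.294490, coefficient = 2
x_2 = 2.0833, f(x_2) = 8.031195, coefficient = 2
x_3 = 2.5000, f(x_3) = 12.182494, coefficient = 2
x_4 = 2.9167, f(x_4) = 18.479586, coefficient = 2
x_5 = 3.3333, f(x_5) = 28.031625, coefficient = 2
x_6 = 3.7500, f(x_6) = 42.521082, coefficient = 1

I ≈ (0.416667/2) × 190.050205 = 39.593793
Exact value: 39.030739
Error: 0.563054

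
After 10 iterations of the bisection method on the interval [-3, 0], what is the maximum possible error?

Bisection error bound: |error| ≤ (b-a)/2^n
|error| ≤ (0 - (-3))/2^10 = 3/2^10
|error| ≤ 0.0029296875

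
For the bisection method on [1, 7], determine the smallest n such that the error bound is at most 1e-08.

We need (b-a)/2^n ≤ 1e-08
(7 - 1)/2^n ≤ 1e-08
6/2^n ≤ 1e-08
2^n ≥ 600000000
n ≥ log₂(600000000) = 29.16
n ≥ 30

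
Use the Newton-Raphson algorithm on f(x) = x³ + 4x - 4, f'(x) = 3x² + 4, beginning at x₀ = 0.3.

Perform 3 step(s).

f(x) = x³ + 4x - 4
f'(x) = 3x² + 4
x₀ = 0.3

Newton-Raphson formula: x_{n+1} = x_n - f(x_n)/f'(x_n)

Iteration 1:
  f(0.300000) = -2.773000
  f'(0.300000) = 4.270000
  x_1 = 0.300000 - (-2.773000)/4.270000 = 0.949415
Iteration 2:
  f(0.949415) = 0.653449
  f'(0.949415) = 6.704164
  x_2 = 0.949415 - 0.653449/6.704164 = 0.851945
Iteration 3:
  f(0.851945) = 0.026133
  f'(0.851945) = 6.177433
  x_3 = 0.851945 - 0.026133/6.177433 = 0.847715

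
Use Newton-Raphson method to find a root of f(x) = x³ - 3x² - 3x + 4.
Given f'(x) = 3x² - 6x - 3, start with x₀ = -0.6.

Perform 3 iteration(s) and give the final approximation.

f(x) = x³ - 3x² - 3x + 4
f'(x) = 3x² - 6x - 3
x₀ = -0.6

Newton-Raphson formula: x_{n+1} = x_n - f(x_n)/f'(x_n)

Iteration 1:
  f(-0.600000) = 4.504000
  f'(-0.600000) = 1.680000
  x_1 = -0.600000 - 4.504000/1.680000 = -3.280952
Iteration 2:
  f(-3.280952) = -53.769388
  f'(-3.280952) = 48.979660
  x_2 = -3.280952 - (-53.769388)/48.979660 = -2.183162
Iteration 3:
  f(-2.183162) = -14.154488
  f'(-2.183162) = 24.397566
  x_3 = -2.183162 - (-14.154488)/24.397566 = -1.603002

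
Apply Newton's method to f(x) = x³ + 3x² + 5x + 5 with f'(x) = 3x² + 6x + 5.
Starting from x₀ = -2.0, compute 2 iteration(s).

f(x) = x³ + 3x² + 5x + 5
f'(x) = 3x² + 6x + 5
x₀ = -2.0

Newton-Raphson formula: x_{n+1} = x_n - f(x_n)/f'(x_n)

Iteration 1:
  f(-2.000000) = -1.000000
  f'(-2.000000) = 5.000000
  x_1 = -2.000000 - (-1.000000)/5.000000 = -1.800000
Iteration 2:
  f(-1.800000) = -0.112000
  f'(-1.800000) = 3.920000
  x_2 = -1.800000 - (-0.112000)/3.920000 = -1.771429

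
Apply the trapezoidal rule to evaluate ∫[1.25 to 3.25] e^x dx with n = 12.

f(x) = e^x
a = 1.25, b = 3.25, n = 12
h = (b - a)/n = 0.166667

Trapezoidal rule: (h/2)[f(x₀) + 2f(x₁) + 2f(x₂) + ... + f(xₙ)]

x_0 = 1.2500, f(x_0) = 3.490343, coefficient = 1
x_1 = 1.4167, f(x_1) = 4.123353, coefficient = 2
x_2 = 1.5833, f(x_2) = 4.871166, coefficient = 2
x_3 = 1.7500, f(x_3) = 5.754603, coefficient = 2
x_4 = 1.9167, f(x_4) = 6.798260, coefficient = 2
x_5 = 2.0833, f(x_5) = 8.031195, coefficient = 2
x_6 = 2.2500, f(x_6) = 9.487736, coefficient = 2
x_7 = 2.4167, f(x_7) = 11.208436, coefficient = 2
x_8 = 2.5833, f(x_8) = 13.241202, coefficient = 2
x_9 = 2.7500, f(x_9) = 15.642632, coefficient = 2
x_10 = 2.9167, f(x_10) = 18.479586, coefficient = 2
x_11 = 3.0833, f(x_11) = 21.831051, coefficient = 2
x_12 = 3.2500, f(x_12) = 25.790340, coefficient = 1

I ≈ (0.166667/2) × 268.219121 = 22.351593
Exact value: 22.299997
Error: 0.051596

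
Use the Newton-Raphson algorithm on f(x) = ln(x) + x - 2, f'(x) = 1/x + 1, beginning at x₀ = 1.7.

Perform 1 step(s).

f(x) = ln(x) + x - 2
f'(x) = 1/x + 1
x₀ = 1.7

Newton-Raphson formula: x_{n+1} = x_n - f(x_n)/f'(x_n)

Iteration 1:
  f(1.700000) = 0.230628
  f'(1.700000) = 1.588235
  x_1 = 1.700000 - 0.230628/1.588235 = 1.554790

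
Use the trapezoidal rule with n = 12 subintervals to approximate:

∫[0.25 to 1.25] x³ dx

f(x) = x³
a = 0.25, b = 1.25, n = 12
h = (b - a)/n = 0.083333

Trapezoidal rule: (h/2)[f(x₀) + 2f(x₁) + 2f(x₂) + ... + f(xₙ)]

x_0 = 0.2500, f(x_0) = 0.015625, coefficient = 1
x_1 = 0.3333, f(x_1) = 0.037037, coefficient = 2
x_2 = 0.4167, f(x_2) = 0.072338, coefficient = 2
x_3 = 0.5000, f(x_3) = 0.125000, coefficient = 2
x_4 = 0.5833, f(x_4) = 0.198495, coefficient = 2
x_5 = 0.6667, f(x_5) = 0.296296, coefficient = 2
x_6 = 0.7500, f(x_6) = 0.421875, coefficient = 2
x_7 = 0.8333, f(x_7) = 0.578704, coefficient = 2
x_8 = 0.9167, f(x_8) = 0.770255, coefficient = 2
x_9 = 1.0000, f(x_9) = 1.000000, coefficient = 2
x_10 = 1.0833, f(x_10) = 1.271412, coefficient = 2
x_11 = 1.1667, f(x_11) = 1.587963, coefficient = 2
x_12 = 1.2500, f(x_12) = 1.953125, coefficient = 1

I ≈ (0.083333/2) × 14.687500 = 0.611979
Exact value: 0.609375
Error: 0.002604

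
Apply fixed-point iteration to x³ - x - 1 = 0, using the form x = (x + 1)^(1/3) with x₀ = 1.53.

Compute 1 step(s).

Equation: x³ - x - 1 = 0
Fixed-point form: x = (x + 1)^(1/3)
x₀ = 1.53

x_1 = g(1.530000) = 1.362616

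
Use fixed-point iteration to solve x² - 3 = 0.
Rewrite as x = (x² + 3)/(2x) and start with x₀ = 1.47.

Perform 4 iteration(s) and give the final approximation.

Equation: x² - 3 = 0
Fixed-point form: x = (x² + 3)/(2x)
x₀ = 1.47

x_1 = g(1.470000) = 1.755408
x_2 = g(1.755408) = 1.732206
x_3 = g(1.732206) = 1.732051
x_4 = g(1.732051) = 1.732051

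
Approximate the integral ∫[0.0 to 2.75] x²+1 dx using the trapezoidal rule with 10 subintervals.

f(x) = x²+1
a = 0.0, b = 2.75, n = 10
h = (b - a)/n = 0.275000

Trapezoidal rule: (h/2)[f(x₀) + 2f(x₁) + 2f(x₂) + ... + f(xₙ)]

x_0 = 0.0000, f(x_0) = 1.000000, coefficient = 1
x_1 = 0.2750, f(x_1) = 1.075625, coefficient = 2
x_2 = 0.5500, f(x_2) = 1.302500, coefficient = 2
x_3 = 0.8250, f(x_3) = 1.680625, coefficient = 2
x_4 = 1.1000, f(x_4) = 2.210000, coefficient = 2
x_5 = 1.3750, f(x_5) = 2.890625, coefficient = 2
x_6 = 1.6500, f(x_6) = 3.722500, coefficient = 2
x_7 = 1.9250, f(x_7) = 4.705625, coefficient = 2
x_8 = 2.2000, f(x_8) = 5.840000, coefficient = 2
x_9 = 2.4750, f(x_9) = 7.125625, coefficient = 2
x_10 = 2.7500, f(x_10) = 8.562500, coefficient = 1

I ≈ (0.275000/2) × 70.668750 = 9.716953
Exact value: 9.682292
Error: 0.034661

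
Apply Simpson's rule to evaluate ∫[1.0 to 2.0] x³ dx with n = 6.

f(x) = x³
a = 1.0, b = 2.0, n = 6
h = (b - a)/n = 0.166667

Simpson's rule: (h/3)[f(x₀) + 4f(x₁) + 2f(x₂) + ... + f(xₙ)]

x_0 = 1.0000, f(x_0) = 1.000000, coefficient = 1
x_1 = 1.1667, f(x_1) = 1.587963, coefficient = 4
x_2 = 1.3333, f(x_2) = 2.370370, coefficient = 2
x_3 = 1.5000, f(x_3) = 3.375000, coefficient = 4
x_4 = 1.6667, f(x_4) = 4.629630, coefficient = 2
x_5 = 1.8333, f(x_5) = 6.162037, coefficient = 4
x_6 = 2.0000, f(x_6) = 8.000000, coefficient = 1

I ≈ (0.166667/3) × 67.500000 = 3.750000
Exact value: 3.750000
Error: 0.000000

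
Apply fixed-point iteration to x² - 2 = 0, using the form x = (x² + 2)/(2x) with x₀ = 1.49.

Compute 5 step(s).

Equation: x² - 2 = 0
Fixed-point form: x = (x² + 2)/(2x)
x₀ = 1.49

x_1 = g(1.490000) = 1.416141
x_2 = g(1.416141) = 1.414215
x_3 = g(1.414215) = 1.414214
x_4 = g(1.414214) = 1.414214
x_5 = g(1.414214) = 1.414214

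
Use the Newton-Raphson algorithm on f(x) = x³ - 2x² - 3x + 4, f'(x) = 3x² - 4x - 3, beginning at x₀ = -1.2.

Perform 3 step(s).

f(x) = x³ - 2x² - 3x + 4
f'(x) = 3x² - 4x - 3
x₀ = -1.2

Newton-Raphson formula: x_{n+1} = x_n - f(x_n)/f'(x_n)

Iteration 1:
  f(-1.200000) = 2.992000
  f'(-1.200000) = 6.120000
  x_1 = -1.200000 - 2.992000/6.120000 = -1.688889
Iteration 2:
  f(-1.688889) = -1.455320
  f'(-1.688889) = 12.312593
  x_2 = -1.688889 - (-1.455320)/12.312593 = -1.570691
Iteration 3:
  f(-1.570691) = -0.097075
  f'(-1.570691) = 10.683978
  x_3 = -1.570691 - (-0.097075)/10.683978 = -1.561605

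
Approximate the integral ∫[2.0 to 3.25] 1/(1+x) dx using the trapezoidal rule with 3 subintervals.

f(x) = 1/(1+x)
a = 2.0, b = 3.25, n = 3
h = (b - a)/n = 0.416667

Trapezoidal rule: (h/2)[f(x₀) + 2f(x₁) + 2f(x₂) + ... + f(xₙ)]

x_0 = 2.0000, f(x_0) = 0.333333, coefficient = 1
x_1 = 2.4167, f(x_1) = 0.292683, coefficient = 2
x_2 = 2.8333, f(x_2) = 0.260870, coefficient = 2
x_3 = 3.2500, f(x_3) = 0.235294, coefficient = 1

I ≈ (0.416667/2) × 1.675732 = 0.349111
Exact value: 0.348307
Error: 0.000804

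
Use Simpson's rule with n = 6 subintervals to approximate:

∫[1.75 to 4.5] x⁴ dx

f(x) = x⁴
a = 1.75, b = 4.5, n = 6
h = (b - a)/n = 0.458333

Simpson's rule: (h/3)[f(x₀) + 4f(x₁) + 2f(x₂) + ... + f(xₙ)]

x_0 = 1.7500, f(x_0) = 9.378906, coefficient = 1
x_1 = 2.2083, f(x_1) = 23.782555, coefficient = 4
x_2 = 2.6667, f(x_2) = 50.567901, coefficient = 2
x_3 = 3.1250, f(x_3) = 95.367432, coefficient = 4
x_4 = 3.5833, f(x_4) = 164.872733, coefficient = 2
x_5 = 4.0417, f(x_5) = 266.834494, coefficient = 4
x_6 = 4.5000, f(x_6) = 410.062500, coefficient = 1

I ≈ (0.458333/3) × 2394.260598 = 365.789814
Exact value: 365.773633
Error: 0.016181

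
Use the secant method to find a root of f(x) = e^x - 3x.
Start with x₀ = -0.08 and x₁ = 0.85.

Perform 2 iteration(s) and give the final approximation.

f(x) = e^x - 3x
x₀ = -0.08, x₁ = 0.85

Secant formula: x_{n+1} = x_n - f(x_n)(x_n - x_{n-1})/(f(x_n) - f(x_{n-1}))

Iteration 1:
  f(-0.080000) = 1.163116
  f(0.850000) = -0.210353
  x_2 = 0.850000 - (-0.210353)×(0.850000 - (-0.080000))/(-0.210353 - 1.163116)
       = 0.707566
Iteration 2:
  f(0.850000) = -0.210353
  f(0.707566) = -0.093652
  x_3 = 0.707566 - (-0.093652)×(0.707566 - 0.850000)/(-0.093652 - (-0.210353))
       = 0.593265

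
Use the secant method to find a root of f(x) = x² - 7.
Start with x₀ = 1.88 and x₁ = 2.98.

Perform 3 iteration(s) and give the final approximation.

f(x) = x² - 7
x₀ = 1.88, x₁ = 2.98

Secant formula: x_{n+1} = x_n - f(x_n)(x_n - x_{n-1})/(f(x_n) - f(x_{n-1}))

Iteration 1:
  f(1.880000) = -3.465600
  f(2.980000) = 1.880400
  x_2 = 2.980000 - 1.880400×(2.980000 - 1.880000)/(1.880400 - (-3.465600))
       = 2.593086
Iteration 2:
  f(2.980000) = 1.880400
  f(2.593086) = -0.275903
  x_3 = 2.593086 - (-0.275903)×(2.593086 - 2.980000)/(-0.275903 - 1.880400)
       = 2.642593
Iteration 3:
  f(2.593086) = -0.275903
  f(2.642593) = -0.016704
  x_4 = 2.642593 - (-0.016704)×(2.642593 - 2.593086)/(-0.016704 - (-0.275903))
       = 2.645783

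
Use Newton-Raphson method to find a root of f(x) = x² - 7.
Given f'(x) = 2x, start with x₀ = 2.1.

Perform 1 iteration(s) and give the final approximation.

f(x) = x² - 7
f'(x) = 2x
x₀ = 2.1

Newton-Raphson formula: x_{n+1} = x_n - f(x_n)/f'(x_n)

Iteration 1:
  f(2.100000) = -2.590000
  f'(2.100000) = 4.200000
  x_1 = 2.100000 - (-2.590000)/4.200000 = 2.716667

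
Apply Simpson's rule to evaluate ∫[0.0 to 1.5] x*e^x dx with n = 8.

f(x) = x*e^x
a = 0.0, b = 1.5, n = 8
h = (b - a)/n = 0.187500

Simpson's rule: (h/3)[f(x₀) + 4f(x₁) + 2f(x₂) + ... + f(xₙ)]

x_0 = 0.0000, f(x_0) = 0.000000, coefficient = 1
x_1 = 0.1875, f(x_1) = 0.226168, coefficient = 4
x_2 = 0.3750, f(x_2) = 0.545622, coefficient = 2
x_3 = 0.5625, f(x_3) = 0.987218, coefficient = 4
x_4 = 0.7500, f(x_4) = 1.587750, coefficient = 2
x_5 = 0.9375, f(x_5) = 2.393990, coefficient = 4
x_6 = 1.1250, f(x_6) = 3.465244, coefficient = 2
x_7 = 1.3125, f(x_7) = 4.876529, coefficient = 4
x_8 = 1.5000, f(x_8) = 6.722534, coefficient = 1

I ≈ (0.187500/3) × 51.855388 = 3.240962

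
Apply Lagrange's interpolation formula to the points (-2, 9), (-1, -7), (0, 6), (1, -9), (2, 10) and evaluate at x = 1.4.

Lagrange interpolation formula:
P(x) = Σ yᵢ × Lᵢ(x)
where Lᵢ(x) = Π_{j≠i} (x - xⱼ)/(xᵢ - xⱼ)

L_0(1.4) = (1.4 - (-1))/(-2 - (-1)) × (1.4 - 0)/(-2 - 0) × (1.4 - 1)/(-2 - 1) × (1.4 - 2)/(-2 - 2) = -0.033600
L_1(1.4) = (1.4 - (-2))/(-1 - (-2)) × (1.4 - 0)/(-1 - 0) × (1.4 - 1)/(-1 - 1) × (1.4 - 2)/(-1 - 2) = 0.190400
L_2(1.4) = (1.4 - (-2))/(0 - (-2)) × (1.4 - (-1))/(0 - (-1)) × (1.4 - 1)/(0 - 1) × (1.4 - 2)/(0 - 2) = -0.489600
L_3(1.4) = (1.4 - (-2))/(1 - (-2)) × (1.4 - (-1))/(1 - (-1)) × (1.4 - 0)/(1 - 0) × (1.4 - 2)/(1 - 2) = 1.142400
L_4(1.4) = (1.4 - (-2))/(2 - (-2)) × (1.4 - (-1))/(2 - (-1)) × (1.4 - 0)/(2 - 0) × (1.4 - 1)/(2 - 1) = 0.190400

P(1.4) = 9×L_0(1.4) + (-7)×L_1(1.4) + 6×L_2(1.4) + (-9)×L_3(1.4) + 10×L_4(1.4)
P(1.4) = -12.950400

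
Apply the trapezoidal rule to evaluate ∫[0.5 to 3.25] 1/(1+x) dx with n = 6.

f(x) = 1/(1+x)
a = 0.5, b = 3.25, n = 6
h = (b - a)/n = 0.458333

Trapezoidal rule: (h/2)[f(x₀) + 2f(x₁) + 2f(x₂) + ... + f(xₙ)]

x_0 = 0.5000, f(x_0) = 0.666667, coefficient = 1
x_1 = 0.9583, f(x_1) = 0.510638, coefficient = 2
x_2 = 1.4167, f(x_2) = 0.413793, coefficient = 2
x_3 = 1.8750, f(x_3) = 0.347826, coefficient = 2
x_4 = 2.3333, f(x_4) = 0.300000, coefficient = 2
x_5 = 2.7917, f(x_5) = 0.263736, coefficient = 2
x_6 = 3.2500, f(x_6) = 0.235294, coefficient = 1

I ≈ (0.458333/2) × 4.573948 = 1.048196
Exact value: 1.041454
Error: 0.006743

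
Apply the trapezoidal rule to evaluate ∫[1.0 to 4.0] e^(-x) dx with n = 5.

f(x) = e^(-x)
a = 1.0, b = 4.0, n = 5
h = (b - a)/n = 0.600000

Trapezoidal rule: (h/2)[f(x₀) + 2f(x₁) + 2f(x₂) + ... + f(xₙ)]

x_0 = 1.0000, f(x_0) = 0.367879, coefficient = 1
x_1 = 1.6000, f(x_1) = 0.201897, coefficient = 2
x_2 = 2.2000, f(x_2) = 0.110803, coefficient = 2
x_3 = 2.8000, f(x_3) = 0.060810, coefficient = 2
x_4 = 3.4000, f(x_4) = 0.033373, coefficient = 2
x_5 = 4.0000, f(x_5) = 0.018316, coefficient = 1

I ≈ (0.600000/2) × 1.199961 = 0.359988
Exact value: 0.349564
Error: 0.010425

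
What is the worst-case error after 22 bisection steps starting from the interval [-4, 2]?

Bisection error bound: |error| ≤ (b-a)/2^n
|error| ≤ (2 - (-4))/2^22 = 6/2^22
|error| ≤ 0.0000014305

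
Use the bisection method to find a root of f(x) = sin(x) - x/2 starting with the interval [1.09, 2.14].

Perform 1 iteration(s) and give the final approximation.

f(x) = sin(x) - x/2
Initial interval: [1.09, 2.14]

Iteration 1:
  c_1 = (1.090000 + 2.140000)/2 = 1.615000
  f(c_1) = f(1.615000) = 0.191523
  f(a) × f(c) ≥ 0, new interval: [1.615000, 2.140000]

After 1 iteration(s), the approximation is c_1 = 1.615000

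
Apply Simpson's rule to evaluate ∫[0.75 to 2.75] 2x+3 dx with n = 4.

f(x) = 2x+3
a = 0.75, b = 2.75, n = 4
h = (b - a)/n = 0.500000

Simpson's rule: (h/3)[f(x₀) + 4f(x₁) + 2f(x₂) + ... + f(xₙ)]

x_0 = 0.7500, f(x_0) = 4.500000, coefficient = 1
x_1 = 1.2500, f(x_1) = 5.500000, coefficient = 4
x_2 = 1.7500, f(x_2) = 6.500000, coefficient = 2
x_3 = 2.2500, f(x_3) = 7.500000, coefficient = 4
x_4 = 2.7500, f(x_4) = 8.500000, coefficient = 1

I ≈ (0.500000/3) × 78.000000 = 13.000000
Exact value: 13.000000
Error: 0.000000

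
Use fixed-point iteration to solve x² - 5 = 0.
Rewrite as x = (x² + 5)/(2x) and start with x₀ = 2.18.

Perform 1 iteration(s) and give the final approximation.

Equation: x² - 5 = 0
Fixed-point form: x = (x² + 5)/(2x)
x₀ = 2.18

x_1 = g(2.180000) = 2.236789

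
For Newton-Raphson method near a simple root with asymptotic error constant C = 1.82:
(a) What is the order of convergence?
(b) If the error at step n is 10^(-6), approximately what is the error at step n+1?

(a) Newton-Raphson has quadratic (order 2) convergence near simple roots.
    This means |e_{n+1}| ≈ C|e_n|².

(b) With |e_n| = 10^(-6) and C = 1.82:
    |e_{n+1}| ≈ 1.82 × (10^(-6))² = 1.82 × 10^(-12)

(a) 2 (quadratic); (b) |e_{n+1}| ≈ 1.820e-12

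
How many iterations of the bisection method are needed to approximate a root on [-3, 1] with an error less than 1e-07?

We need (b-a)/2^n ≤ 1e-07
(1 - (-3))/2^n ≤ 1e-07
4/2^n ≤ 1e-07
2^n ≥ 40000000
n ≥ log₂(40000000) = 25.25
n ≥ 26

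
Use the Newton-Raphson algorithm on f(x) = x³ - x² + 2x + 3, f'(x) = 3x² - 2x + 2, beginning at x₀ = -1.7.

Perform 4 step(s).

f(x) = x³ - x² + 2x + 3
f'(x) = 3x² - 2x + 2
x₀ = -1.7

Newton-Raphson formula: x_{n+1} = x_n - f(x_n)/f'(x_n)

Iteration 1:
  f(-1.700000) = -8.203000
  f'(-1.700000) = 14.070000
  x_1 = -1.700000 - (-8.203000)/14.070000 = -1.116986
Iteration 2:
  f(-1.116986) = -1.875250
  f'(-1.116986) = 7.976949
  x_2 = -1.116986 - (-1.875250)/7.976949 = -0.881903
Iteration 3:
  f(-0.881903) = -0.227461
  f'(-0.881903) = 6.097064
  x_3 = -0.881903 - (-0.227461)/6.097064 = -0.844596
Iteration 4:
  f(-0.844596) = -0.005022
  f'(-0.844596) = 5.829221
  x_4 = -0.844596 - (-0.005022)/5.829221 = -0.843735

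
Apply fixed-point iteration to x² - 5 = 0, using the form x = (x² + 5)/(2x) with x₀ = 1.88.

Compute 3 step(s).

Equation: x² - 5 = 0
Fixed-point form: x = (x² + 5)/(2x)
x₀ = 1.88

x_1 = g(1.880000) = 2.269787
x_2 = g(2.269787) = 2.236318
x_3 = g(2.236318) = 2.236068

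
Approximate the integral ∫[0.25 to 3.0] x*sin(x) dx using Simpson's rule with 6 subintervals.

f(x) = x*sin(x)
a = 0.25, b = 3.0, n = 6
h = (b - a)/n = 0.458333

Simpson's rule: (h/3)[f(x₀) + 4f(x₁) + 2f(x₂) + ... + f(xₙ)]

x_0 = 0.2500, f(x_0) = 0.061851, coefficient = 1
x_1 = 0.7083, f(x_1) = 0.460820, coefficient = 4
x_2 = 1.1667, f(x_2) = 1.072686, coefficient = 2
x_3 = 1.6250, f(x_3) = 1.622613, coefficient = 4
x_4 = 2.0833, f(x_4) = 1.815632, coefficient = 2
x_5 = 2.5417, f(x_5) = 1.434978, coefficient = 4
x_6 = 3.0000, f(x_6) = 0.423360, coefficient = 1

I ≈ (0.458333/3) × 20.335489 = 3.106811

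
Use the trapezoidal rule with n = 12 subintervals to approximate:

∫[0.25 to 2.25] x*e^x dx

f(x) = x*e^x
a = 0.25, b = 2.25, n = 12
h = (b - a)/n = 0.166667

Trapezoidal rule: (h/2)[f(x₀) + 2f(x₁) + 2f(x₂) + ... + f(xₙ)]

x_0 = 0.2500, f(x_0) = 0.321006, coefficient = 1
x_1 = 0.4167, f(x_1) = 0.632040, coefficient = 2
x_2 = 0.5833, f(x_2) = 1.045334, coefficient = 2
x_3 = 0.7500, f(x_3) = 1.587750, coefficient = 2
x_4 = 0.9167, f(x_4) = 2.292528, coefficient = 2
x_5 = 1.0833, f(x_5) = 3.200721, coefficient = 2
x_6 = 1.2500, f(x_6) = 4.362929, coefficient = 2
x_7 = 1.4167, f(x_7) = 5.841417, coefficient = 2
x_8 = 1.5833, f(x_8) = 7.712679, coefficient = 2
x_9 = 1.7500, f(x_9) = 10.070555, coefficient = 2
x_10 = 1.9167, f(x_10) = 13.029998, coefficient = 2
x_11 = 2.0833, f(x_11) = 16.731656, coefficient = 2
x_12 = 2.2500, f(x_12) = 21.347406, coefficient = 1

I ≈ (0.166667/2) × 154.683627 = 12.890302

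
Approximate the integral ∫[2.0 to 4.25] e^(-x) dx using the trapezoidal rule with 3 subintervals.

f(x) = e^(-x)
a = 2.0, b = 4.25, n = 3
h = (b - a)/n = 0.750000

Trapezoidal rule: (h/2)[f(x₀) + 2f(x₁) + 2f(x₂) + ... + f(xₙ)]

x_0 = 2.0000, f(x_0) = 0.135335, coefficient = 1
x_1 = 2.7500, f(x_1) = 0.063928, coefficient = 2
x_2 = 3.5000, f(x_2) = 0.030197, coefficient = 2
x_3 = 4.2500, f(x_3) = 0.014264, coefficient = 1

I ≈ (0.750000/2) × 0.337850 = 0.126694
Exact value: 0.121071
Error: 0.005623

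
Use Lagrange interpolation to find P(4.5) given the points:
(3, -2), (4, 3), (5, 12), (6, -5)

Lagrange interpolation formula:
P(x) = Σ yᵢ × Lᵢ(x)
where Lᵢ(x) = Π_{j≠i} (x - xⱼ)/(xᵢ - xⱼ)

L_0(4.5) = (4.5 - 4)/(3 - 4) × (4.5 - 5)/(3 - 5) × (4.5 - 6)/(3 - 6) = -0.062500
L_1(4.5) = (4.5 - 3)/(4 - 3) × (4.5 - 5)/(4 - 5) × (4.5 - 6)/(4 - 6) = 0.562500
L_2(4.5) = (4.5 - 3)/(5 - 3) × (4.5 - 4)/(5 - 4) × (4.5 - 6)/(5 - 6) = 0.562500
L_3(4.5) = (4.5 - 3)/(6 - 3) × (4.5 - 4)/(6 - 4) × (4.5 - 5)/(6 - 5) = -0.062500

P(4.5) = (-2)×L_0(4.5) + 3×L_1(4.5) + 12×L_2(4.5) + (-5)×L_3(4.5)
P(4.5) = 8.875000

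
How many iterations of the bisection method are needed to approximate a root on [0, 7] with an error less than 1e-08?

We need (b-a)/2^n ≤ 1e-08
(7 - 0)/2^n ≤ 1e-08
7/2^n ≤ 1e-08
2^n ≥ 700000000
n ≥ log₂(700000000) = 29.38
n ≥ 30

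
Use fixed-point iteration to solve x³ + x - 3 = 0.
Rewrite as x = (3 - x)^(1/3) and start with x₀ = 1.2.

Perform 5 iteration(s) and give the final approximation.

Equation: x³ + x - 3 = 0
Fixed-point form: x = (3 - x)^(1/3)
x₀ = 1.2

x_1 = g(1.200000) = 1.216440
x_2 = g(1.216440) = 1.212726
x_3 = g(1.212726) = 1.213567
x_4 = g(1.213567) = 1.213377
x_5 = g(1.213377) = 1.213420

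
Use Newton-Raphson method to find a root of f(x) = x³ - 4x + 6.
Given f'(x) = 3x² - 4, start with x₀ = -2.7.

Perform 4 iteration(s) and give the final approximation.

f(x) = x³ - 4x + 6
f'(x) = 3x² - 4
x₀ = -2.7

Newton-Raphson formula: x_{n+1} = x_n - f(x_n)/f'(x_n)

Iteration 1:
  f(-2.700000) = -2.883000
  f'(-2.700000) = 17.870000
  x_1 = -2.700000 - (-2.883000)/17.870000 = -2.538668
Iteration 2:
  f(-2.538668) = -0.206627
  f'(-2.538668) = 15.334508
  x_2 = -2.538668 - (-0.206627)/15.334508 = -2.525193
Iteration 3:
  f(-2.525193) = -0.001380
  f'(-2.525193) = 15.129807
  x_3 = -2.525193 - (-0.001380)/15.129807 = -2.525102
Iteration 4:
  f(-2.525102) = 0.000000
  f'(-2.525102) = 15.128424
  x_4 = -2.525102 - 0.000000/15.128424 = -2.525102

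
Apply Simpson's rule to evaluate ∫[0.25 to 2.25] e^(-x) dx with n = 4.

f(x) = e^(-x)
a = 0.25, b = 2.25, n = 4
h = (b - a)/n = 0.500000

Simpson's rule: (h/3)[f(x₀) + 4f(x₁) + 2f(x₂) + ... + f(xₙ)]

x_0 = 0.2500, f(x_0) = 0.778801, coefficient = 1
x_1 = 0.7500, f(x_1) = 0.472367, coefficient = 4
x_2 = 1.2500, f(x_2) = 0.286505, coefficient = 2
x_3 = 1.7500, f(x_3) = 0.173774, coefficient = 4
x_4 = 2.2500, f(x_4) = 0.105399, coefficient = 1

I ≈ (0.500000/3) × 4.041772 = 0.673629
Exact value: 0.673402
Error: 0.000227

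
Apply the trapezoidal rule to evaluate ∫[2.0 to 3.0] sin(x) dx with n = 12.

f(x) = sin(x)
a = 2.0, b = 3.0, n = 12
h = (b - a)/n = 0.083333

Trapezoidal rule: (h/2)[f(x₀) + 2f(x₁) + 2f(x₂) + ... + f(xₙ)]

x_0 = 2.0000, f(x_0) = 0.909297, coefficient = 1
x_1 = 2.0833, f(x_1) = 0.871503, coefficient = 2
x_2 = 2.1667, f(x_2) = 0.827660, coefficient = 2
x_3 = 2.2500, f(x_3) = 0.778073, coefficient = 2
x_4 = 2.3333, f(x_4) = 0.723086, coefficient = 2
x_5 = 2.4167, f(x_5) = 0.663080, coefficient = 2
x_6 = 2.5000, f(x_6) = 0.598472, coefficient = 2
x_7 = 2.5833, f(x_7) = 0.529711, coefficient = 2
x_8 = 2.6667, f(x_8) = 0.457273, coefficient = 2
x_9 = 2.7500, f(x_9) = 0.381661, coefficient = 2
x_10 = 2.8333, f(x_10) = 0.303400, coefficient = 2
x_11 = 2.9167, f(x_11) = 0.223034, coefficient = 2
x_12 = 3.0000, f(x_12) = 0.141120, coefficient = 1

I ≈ (0.083333/2) × 13.764325 = 0.573514
Exact value: 0.573846
Error: 0.000332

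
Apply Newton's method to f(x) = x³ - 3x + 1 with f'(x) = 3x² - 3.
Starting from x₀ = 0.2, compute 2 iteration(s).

f(x) = x³ - 3x + 1
f'(x) = 3x² - 3
x₀ = 0.2

Newton-Raphson formula: x_{n+1} = x_n - f(x_n)/f'(x_n)

Iteration 1:
  f(0.200000) = 0.408000
  f'(0.200000) = -2.880000
  x_1 = 0.200000 - 0.408000/(-2.880000) = 0.341667
Iteration 2:
  f(0.341667) = 0.014885
  f'(0.341667) = -2.649792
  x_2 = 0.341667 - 0.014885/(-2.649792) = 0.347284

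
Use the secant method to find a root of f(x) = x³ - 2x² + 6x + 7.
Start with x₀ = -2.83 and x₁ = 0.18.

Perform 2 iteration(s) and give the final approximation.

f(x) = x³ - 2x² + 6x + 7
x₀ = -2.83, x₁ = 0.18

Secant formula: x_{n+1} = x_n - f(x_n)(x_n - x_{n-1})/(f(x_n) - f(x_{n-1}))

Iteration 1:
  f(-2.830000) = -48.662987
  f(0.180000) = 8.021032
  x_2 = 0.180000 - 8.021032×(0.180000 - (-2.830000))/(8.021032 - (-48.662987))
       = -0.245928
Iteration 2:
  f(0.180000) = 8.021032
  f(-0.245928) = 5.388598
  x_3 = -0.245928 - 5.388598×(-0.245928 - 0.180000)/(5.388598 - 8.021032)
       = -1.117803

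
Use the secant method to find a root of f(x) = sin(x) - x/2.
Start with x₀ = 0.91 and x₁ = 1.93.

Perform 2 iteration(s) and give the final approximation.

f(x) = sin(x) - x/2
x₀ = 0.91, x₁ = 1.93

Secant formula: x_{n+1} = x_n - f(x_n)(x_n - x_{n-1})/(f(x_n) - f(x_{n-1}))

Iteration 1:
  f(0.910000) = 0.334504
  f(1.930000) = -0.028823
  x_2 = 1.930000 - (-0.028823)×(1.930000 - 0.910000)/(-0.028823 - 0.334504)
       = 1.849083
Iteration 2:
  f(1.930000) = -0.028823
  f(1.849083) = 0.036986
  x_3 = 1.849083 - 0.036986×(1.849083 - 1.930000)/(0.036986 - (-0.028823))
       = 1.894560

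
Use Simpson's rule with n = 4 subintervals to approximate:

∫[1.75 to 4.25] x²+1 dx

f(x) = x²+1
a = 1.75, b = 4.25, n = 4
h = (b - a)/n = 0.625000

Simpson's rule: (h/3)[f(x₀) + 4f(x₁) + 2f(x₂) + ... + f(xₙ)]

x_0 = 1.7500, f(x_0) = 4.062500, coefficient = 1
x_1 = 2.3750, f(x_1) = 6.640625, coefficient = 4
x_2 = 3.0000, f(x_2) = 10.000000, coefficient = 2
x_3 = 3.6250, f(x_3) = 14.140625, coefficient = 4
x_4 = 4.2500, f(x_4) = 19.062500, coefficient = 1

I ≈ (0.625000/3) × 126.250000 = 26.302083
Exact value: 26.302083
Error: 0.000000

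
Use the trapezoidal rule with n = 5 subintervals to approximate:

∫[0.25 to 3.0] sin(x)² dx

f(x) = sin(x)²
a = 0.25, b = 3.0, n = 5
h = (b - a)/n = 0.550000

Trapezoidal rule: (h/2)[f(x₀) + 2f(x₁) + 2f(x₂) + ... + f(xₙ)]

x_0 = 0.2500, f(x_0) = 0.061209, coefficient = 1
x_1 = 0.8000, f(x_1) = 0.514600, coefficient = 2
x_2 = 1.3500, f(x_2) = 0.952036, coefficient = 2
x_3 = 1.9000, f(x_3) = 0.895484, coefficient = 2
x_4 = 2.4500, f(x_4) = 0.406744, coefficient = 2
x_5 = 3.0000, f(x_5) = 0.019915, coefficient = 1

I ≈ (0.550000/2) × 5.618851 = 1.545184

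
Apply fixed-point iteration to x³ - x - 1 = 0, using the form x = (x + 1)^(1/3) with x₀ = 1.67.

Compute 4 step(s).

Equation: x³ - x - 1 = 0
Fixed-point form: x = (x + 1)^(1/3)
x₀ = 1.67

x_1 = g(1.670000) = 1.387300
x_2 = g(1.387300) = 1.336500
x_3 = g(1.336500) = 1.326952
x_4 = g(1.326952) = 1.325142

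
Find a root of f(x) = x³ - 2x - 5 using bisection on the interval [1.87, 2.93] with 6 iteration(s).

f(x) = x³ - 2x - 5
Initial interval: [1.87, 2.93]

Iteration 1:
  c_1 = (1.870000 + 2.930000)/2 = 2.400000
  f(c_1) = f(2.400000) = 4.024000
  f(a) × f(c) < 0, new interval: [1.870000, 2.400000]
Iteration 2:
  c_2 = (1.870000 + 2.400000)/2 = 2.135000
  f(c_2) = f(2.135000) = 0.461810
  f(a) × f(c) < 0, new interval: [1.870000, 2.135000]
Iteration 3:
  c_3 = (1.870000 + 2.135000)/2 = 2.002500
  f(c_3) = f(2.002500) = -0.974962
  f(a) × f(c) ≥ 0, new interval: [2.002500, 2.135000]
Iteration 4:
  c_4 = (2.002500 + 2.135000)/2 = 2.068750
  f(c_4) = f(2.068750) = -0.283816
  f(a) × f(c) ≥ 0, new interval: [2.068750, 2.135000]
Iteration 5:
  c_5 = (2.068750 + 2.135000)/2 = 2.101875
  f(c_5) = f(2.101875) = 0.082078
  f(a) × f(c) < 0, new interval: [2.068750, 2.101875]
Iteration 6:
  c_6 = (2.068750 + 2.101875)/2 = 2.085313
  f(c_6) = f(2.085313) = -0.102585
  f(a) × f(c) ≥ 0, new interval: [2.085313, 2.101875]

After 6 iteration(s), the approximation is c_6 = 2.085313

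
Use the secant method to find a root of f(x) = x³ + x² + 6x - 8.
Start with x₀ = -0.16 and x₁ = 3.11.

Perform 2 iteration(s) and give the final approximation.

f(x) = x³ + x² + 6x - 8
x₀ = -0.16, x₁ = 3.11

Secant formula: x_{n+1} = x_n - f(x_n)(x_n - x_{n-1})/(f(x_n) - f(x_{n-1}))

Iteration 1:
  f(-0.160000) = -8.938496
  f(3.110000) = 50.412331
  x_2 = 3.110000 - 50.412331×(3.110000 - (-0.160000))/(50.412331 - (-8.938496))
       = 0.332476
Iteration 2:
  f(3.110000) = 50.412331
  f(0.332476) = -5.857849
  x_3 = 0.332476 - (-5.857849)×(0.332476 - 3.110000)/(-5.857849 - 50.412331)
       = 0.621623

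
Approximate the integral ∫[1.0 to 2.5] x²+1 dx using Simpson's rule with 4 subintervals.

f(x) = x²+1
a = 1.0, b = 2.5, n = 4
h = (b - a)/n = 0.375000

Simpson's rule: (h/3)[f(x₀) + 4f(x₁) + 2f(x₂) + ... + f(xₙ)]

x_0 = 1.0000, f(x_0) = 2.000000, coefficient = 1
x_1 = 1.3750, f(x_1) = 2.890625, coefficient = 4
x_2 = 1.7500, f(x_2) = 4.062500, coefficient = 2
x_3 = 2.1250, f(x_3) = 5.515625, coefficient = 4
x_4 = 2.5000, f(x_4) = 7.250000, coefficient = 1

I ≈ (0.375000/3) × 51.000000 = 6.375000
Exact value: 6.375000
Error: 0.000000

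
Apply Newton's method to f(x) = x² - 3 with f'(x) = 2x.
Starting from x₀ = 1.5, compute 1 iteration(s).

f(x) = x² - 3
f'(x) = 2x
x₀ = 1.5

Newton-Raphson formula: x_{n+1} = x_n - f(x_n)/f'(x_n)

Iteration 1:
  f(1.500000) = -0.750000
  f'(1.500000) = 3.000000
  x_1 = 1.500000 - (-0.750000)/3.000000 = 1.750000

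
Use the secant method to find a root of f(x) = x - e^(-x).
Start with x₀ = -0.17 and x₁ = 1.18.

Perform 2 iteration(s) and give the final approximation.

f(x) = x - e^(-x)
x₀ = -0.17, x₁ = 1.18

Secant formula: x_{n+1} = x_n - f(x_n)(x_n - x_{n-1})/(f(x_n) - f(x_{n-1}))

Iteration 1:
  f(-0.170000) = -1.355305
  f(1.180000) = 0.872721
  x_2 = 1.180000 - 0.872721×(1.180000 - (-0.170000))/(0.872721 - (-1.355305))
       = 0.651203
Iteration 2:
  f(1.180000) = 0.872721
  f(0.651203) = 0.129785
  x_3 = 0.651203 - 0.129785×(0.651203 - 1.180000)/(0.129785 - 0.872721)
       = 0.558827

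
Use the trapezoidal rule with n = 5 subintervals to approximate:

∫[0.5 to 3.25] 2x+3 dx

f(x) = 2x+3
a = 0.5, b = 3.25, n = 5
h = (b - a)/n = 0.550000

Trapezoidal rule: (h/2)[f(x₀) + 2f(x₁) + 2f(x₂) + ... + f(xₙ)]

x_0 = 0.5000, f(x_0) = 4.000000, coefficient = 1
x_1 = 1.0500, f(x_1) = 5.100000, coefficient = 2
x_2 = 1.6000, f(x_2) = 6.200000, coefficient = 2
x_3 = 2.1500, f(x_3) = 7.300000, coefficient = 2
x_4 = 2.7000, f(x_4) = 8.400000, coefficient = 2
x_5 = 3.2500, f(x_5) = 9.500000, coefficient = 1

I ≈ (0.550000/2) × 67.500000 = 18.562500
Exact value: 18.562500
Error: 0.000000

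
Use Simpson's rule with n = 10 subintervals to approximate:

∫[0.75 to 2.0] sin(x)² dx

f(x) = sin(x)²
a = 0.75, b = 2.0, n = 10
h = (b - a)/n = 0.125000

Simpson's rule: (h/3)[f(x₀) + 4f(x₁) + 2f(x₂) + ... + f(xₙ)]

x_0 = 0.7500, f(x_0) = 0.464631, coefficient = 1
x_1 = 0.8750, f(x_1) = 0.589123, coefficient = 4
x_2 = 1.0000, f(x_2) = 0.708073, coefficient = 2
x_3 = 1.1250, f(x_3) = 0.814087, coefficient = 4
x_4 = 1.2500, f(x_4) = 0.900572, coefficient = 2
x_5 = 1.3750, f(x_5) = 0.962151, coefficient = 4
x_6 = 1.5000, f(x_6) = 0.994996, coefficient = 2
x_7 = 1.6250, f(x_7) = 0.997065, coefficient = 4
x_8 = 1.7500, f(x_8) = 0.968228, coefficient = 2
x_9 = 1.8750, f(x_9) = 0.910280, coefficient = 4
x_10 = 2.0000, f(x_10) = 0.826822, coefficient = 1

I ≈ (0.125000/3) × 25.526015 = 1.063584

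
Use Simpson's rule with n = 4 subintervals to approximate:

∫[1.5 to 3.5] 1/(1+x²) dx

f(x) = 1/(1+x²)
a = 1.5, b = 3.5, n = 4
h = (b - a)/n = 0.500000

Simpson's rule: (h/3)[f(x₀) + 4f(x₁) + 2f(x₂) + ... + f(xₙ)]

x_0 = 1.5000, f(x_0) = 0.307692, coefficient = 1
x_1 = 2.0000, f(x_1) = 0.200000, coefficient = 4
x_2 = 2.5000, f(x_2) = 0.137931, coefficient = 2
x_3 = 3.0000, f(x_3) = 0.100000, coefficient = 4
x_4 = 3.5000, f(x_4) = 0.075472, coefficient = 1

I ≈ (0.500000/3) × 1.859026 = 0.309838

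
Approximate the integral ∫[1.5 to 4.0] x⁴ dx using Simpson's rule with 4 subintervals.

f(x) = x⁴
a = 1.5, b = 4.0, n = 4
h = (b - a)/n = 0.625000

Simpson's rule: (h/3)[f(x₀) + 4f(x₁) + 2f(x₂) + ... + f(xₙ)]

x_0 = 1.5000, f(x_0) = 5.062500, coefficient = 1
x_1 = 2.1250, f(x_1) = 20.390869, coefficient = 4
x_2 = 2.7500, f(x_2) = 57.191406, coefficient = 2
x_3 = 3.3750, f(x_3) = 129.746338, coefficient = 4
x_4 = 4.0000, f(x_4) = 256.000000, coefficient = 1

I ≈ (0.625000/3) × 975.994141 = 203.332113
Exact value: 203.281250
Error: 0.050863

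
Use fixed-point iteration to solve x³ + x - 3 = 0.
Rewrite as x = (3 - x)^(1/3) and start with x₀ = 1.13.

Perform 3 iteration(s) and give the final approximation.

Equation: x³ + x - 3 = 0
Fixed-point form: x = (3 - x)^(1/3)
x₀ = 1.13

x_1 = g(1.130000) = 1.232009
x_2 = g(1.232009) = 1.209187
x_3 = g(1.209187) = 1.214367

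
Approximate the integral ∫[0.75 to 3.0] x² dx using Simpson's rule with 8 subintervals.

f(x) = x²
a = 0.75, b = 3.0, n = 8
h = (b - a)/n = 0.281250

Simpson's rule: (h/3)[f(x₀) + 4f(x₁) + 2f(x₂) + ... + f(xₙ)]

x_0 = 0.7500, f(x_0) = 0.562500, coefficient = 1
x_1 = 1.0312, f(x_1) = 1.063477, coefficient = 4
x_2 = 1.3125, f(x_2) = 1.722656, coefficient = 2
x_3 = 1.5938, f(x_3) = 2.540039, coefficient = 4
x_4 = 1.8750, f(x_4) = 3.515625, coefficient = 2
x_5 = 2.1562, f(x_5) = 4.649414, coefficient = 4
x_6 = 2.4375, f(x_6) = 5.941406, coefficient = 2
x_7 = 2.7188, f(x_7) = 7.391602, coefficient = 4
x_8 = 3.0000, f(x_8) = 9.000000, coefficient = 1

I ≈ (0.281250/3) × 94.500000 = 8.859375
Exact value: 8.859375
Error: 0.000000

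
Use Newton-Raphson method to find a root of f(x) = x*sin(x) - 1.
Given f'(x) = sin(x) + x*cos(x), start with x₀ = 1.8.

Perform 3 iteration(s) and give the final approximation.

f(x) = x*sin(x) - 1
f'(x) = sin(x) + x*cos(x)
x₀ = 1.8

Newton-Raphson formula: x_{n+1} = x_n - f(x_n)/f'(x_n)

Iteration 1:
  f(1.800000) = 0.752926
  f'(1.800000) = 0.564884
  x_1 = 1.800000 - 0.752926/0.564884 = 0.467114
Iteration 2:
  f(0.467114) = -0.789653
  f'(0.467114) = 0.867384
  x_2 = 0.467114 - (-0.789653)/0.867384 = 1.377499
Iteration 3:
  f(1.377499) = 0.351844
  f'(1.377499) = 1.245988
  x_3 = 1.377499 - 0.351844/1.245988 = 1.095117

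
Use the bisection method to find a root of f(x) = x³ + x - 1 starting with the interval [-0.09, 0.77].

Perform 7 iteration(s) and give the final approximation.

f(x) = x³ + x - 1
Initial interval: [-0.09, 0.77]

Iteration 1:
  c_1 = (-0.090000 + 0.770000)/2 = 0.340000
  f(c_1) = f(0.340000) = -0.620696
  f(a) × f(c) ≥ 0, new interval: [0.340000, 0.770000]
Iteration 2:
  c_2 = (0.340000 + 0.770000)/2 = 0.555000
  f(c_2) = f(0.555000) = -0.274046
  f(a) × f(c) ≥ 0, new interval: [0.555000, 0.770000]
Iteration 3:
  c_3 = (0.555000 + 0.770000)/2 = 0.662500
  f(c_3) = f(0.662500) = -0.046725
  f(a) × f(c) ≥ 0, new interval: [0.662500, 0.770000]
Iteration 4:
  c_4 = (0.662500 + 0.770000)/2 = 0.716250
  f(c_4) = f(0.716250) = 0.083696
  f(a) × f(c) < 0, new interval: [0.662500, 0.716250]
Iteration 5:
  c_5 = (0.662500 + 0.716250)/2 = 0.689375
  f(c_5) = f(0.689375) = 0.016992
  f(a) × f(c) < 0, new interval: [0.662500, 0.689375]
Iteration 6:
  c_6 = (0.662500 + 0.689375)/2 = 0.675938
  f(c_6) = f(0.675938) = -0.015232
  f(a) × f(c) ≥ 0, new interval: [0.675938, 0.689375]
Iteration 7:
  c_7 = (0.675938 + 0.689375)/2 = 0.682656
  f(c_7) = f(0.682656) = 0.000787
  f(a) × f(c) < 0, new interval: [0.675938, 0.682656]

After 7 iteration(s), the approximation is c_7 = 0.682656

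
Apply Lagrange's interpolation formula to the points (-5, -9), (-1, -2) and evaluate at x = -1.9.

Lagrange interpolation formula:
P(x) = Σ yᵢ × Lᵢ(x)
where Lᵢ(x) = Π_{j≠i} (x - xⱼ)/(xᵢ - xⱼ)

L_0(-1.9) = (-1.9 - (-1))/(-5 - (-1)) = 0.225000
L_1(-1.9) = (-1.9 - (-5))/(-1 - (-5)) = 0.775000

P(-1.9) = (-9)×L_0(-1.9) + (-2)×L_1(-1.9)
P(-1.9) = -3.575000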